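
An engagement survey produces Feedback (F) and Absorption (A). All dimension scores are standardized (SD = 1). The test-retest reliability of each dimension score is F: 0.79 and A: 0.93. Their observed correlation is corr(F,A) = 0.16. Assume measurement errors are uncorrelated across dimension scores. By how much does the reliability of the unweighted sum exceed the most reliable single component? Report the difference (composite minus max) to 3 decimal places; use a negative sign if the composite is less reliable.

Var(sum) = 2 + 0.32 = 2.32; true-score variance = 1.72 + 0.32 = 2.04; composite reliability = 0.8793.
Max component reliability = 0.9300.
Difference = 0.8793 − 0.9300 = -0.051.

-0.051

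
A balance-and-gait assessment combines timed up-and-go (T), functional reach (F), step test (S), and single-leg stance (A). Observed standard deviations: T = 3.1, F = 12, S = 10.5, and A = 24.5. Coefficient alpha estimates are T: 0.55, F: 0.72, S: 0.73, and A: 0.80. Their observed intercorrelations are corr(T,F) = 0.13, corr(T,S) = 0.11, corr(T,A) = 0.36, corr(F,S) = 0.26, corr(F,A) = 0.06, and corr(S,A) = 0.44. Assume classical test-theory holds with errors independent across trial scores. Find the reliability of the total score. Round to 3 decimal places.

Var(T+F+S+A) = 3.1² + 12² + 10.5² + 24.5² + 2·[3.1·12·0.13 + 3.1·10.5·0.11 + 3.1·24.5·0.36 + 12·10.5·0.26 + 12·24.5·0.06 + 10.5·24.5·0.44] = 864.11 + 398.697 = 1262.81.
Because errors are independent across components, Cov(Tᵢ,Tⱼ) = Cov(Xᵢ,Xⱼ); the off-diagonal part of the true-score variance is the same as above.
True-score variance = [3.1²·0.55 + 12²·0.72 + 10.5²·0.73 + 24.5²·0.80] + 398.697 = 669.648 + 398.697 = 1068.35.
Reliability = 1068.35 / 1262.81 = 0.846.

0.846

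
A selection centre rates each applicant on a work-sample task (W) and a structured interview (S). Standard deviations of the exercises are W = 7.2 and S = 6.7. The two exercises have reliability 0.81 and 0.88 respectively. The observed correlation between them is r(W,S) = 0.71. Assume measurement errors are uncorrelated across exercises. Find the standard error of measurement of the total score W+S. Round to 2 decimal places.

Var(total) = 96.73 + 68.5008 = 165.231.
True-score variance = 81.4936 + 68.5008 = 149.994, so reliability = 0.9078.
Error variance = 165.231 − 149.994 = 15.2364; SEM = √15.2364 = 3.90.

3.90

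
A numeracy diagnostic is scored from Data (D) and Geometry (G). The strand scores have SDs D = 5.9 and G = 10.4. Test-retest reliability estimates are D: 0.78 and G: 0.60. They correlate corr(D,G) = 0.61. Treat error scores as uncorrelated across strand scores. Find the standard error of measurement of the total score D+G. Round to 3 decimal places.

Var(total) = 142.97 + 74.8592 = 217.829.
True-score variance = 92.0478 + 74.8592 = 166.907, so reliability = 0.7662.
Error variance = 217.829 − 166.907 = 50.9222; SEM = √50.9222 = 7.136.

7.136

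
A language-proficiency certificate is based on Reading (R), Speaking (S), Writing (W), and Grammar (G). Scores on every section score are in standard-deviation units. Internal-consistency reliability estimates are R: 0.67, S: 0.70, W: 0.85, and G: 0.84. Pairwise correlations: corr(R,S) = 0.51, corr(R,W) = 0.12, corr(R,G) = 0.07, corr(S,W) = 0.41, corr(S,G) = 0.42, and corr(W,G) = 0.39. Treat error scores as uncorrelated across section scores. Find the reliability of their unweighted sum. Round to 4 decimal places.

0.8801

Var(R+S+W+G) = 4 + 2·[0.51 + 0.12 + 0.07 + 0.41 + 0.42 + 0.39] = 4 + 3.84 = 7.84.
Because errors are independent across components, Cov(Tᵢ,Tⱼ) = Cov(Xᵢ,Xⱼ); the off-diagonal part of the true-score variance is the same as above.
True-score variance = [0.67 + 0.70 + 0.85 + 0.84] + 3.84 = 3.06 + 3.84 = 6.9.
Reliability = 6.9 / 7.84 = 0.8801.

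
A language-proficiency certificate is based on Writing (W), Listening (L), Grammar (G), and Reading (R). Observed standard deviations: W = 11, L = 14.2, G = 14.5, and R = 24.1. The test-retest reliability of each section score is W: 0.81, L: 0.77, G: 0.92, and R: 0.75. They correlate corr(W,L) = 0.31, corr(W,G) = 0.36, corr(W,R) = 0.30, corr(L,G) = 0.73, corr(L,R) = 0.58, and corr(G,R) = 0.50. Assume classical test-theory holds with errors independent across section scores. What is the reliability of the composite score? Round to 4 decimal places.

Var(W+L+G+R) = 11² + 14.2² + 14.5² + 24.1² + 2·[11·14.2·0.31 + 11·14.5·0.36 + 11·24.1·0.30 + 14.2·14.5·0.73 + 14.2·24.1·0.58 + 14.5·24.1·0.50] = 1113.7 + 1417.78 = 2531.48.
Because errors are independent across components, Cov(Tᵢ,Tⱼ) = Cov(Xᵢ,Xⱼ); the off-diagonal part of the true-score variance is the same as above.
True-score variance = [11²·0.81 + 14.2²·0.77 + 14.5²·0.92 + 24.1²·0.75] + 1417.78 = 882.31 + 1417.78 = 2300.09.
Reliability = 2300.09 / 2531.48 = 0.9086.

0.9086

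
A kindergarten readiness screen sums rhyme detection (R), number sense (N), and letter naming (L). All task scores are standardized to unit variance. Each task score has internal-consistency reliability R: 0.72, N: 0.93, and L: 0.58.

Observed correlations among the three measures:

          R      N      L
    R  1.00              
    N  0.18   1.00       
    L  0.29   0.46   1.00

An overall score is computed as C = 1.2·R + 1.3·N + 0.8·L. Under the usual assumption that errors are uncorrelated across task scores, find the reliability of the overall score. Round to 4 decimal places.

Var(C) = 1.2² + 1.3² + 0.8² + 2·[1.56·0.18 + 0.96·0.29 + 1.04·0.46] = 3.77 + 2.0752 = 5.8452.
Under uncorrelated errors the observed covariances equal the true-score covariances, so only the own-variance terms attenuate.
True-score variance = [1.2²·0.72 + 1.3²·0.93 + 0.8²·0.58] + 2.0752 = 2.9797 + 2.0752 = 5.0549.
Reliability = 5.0549 / 5.8452 = 0.8648.

0.8648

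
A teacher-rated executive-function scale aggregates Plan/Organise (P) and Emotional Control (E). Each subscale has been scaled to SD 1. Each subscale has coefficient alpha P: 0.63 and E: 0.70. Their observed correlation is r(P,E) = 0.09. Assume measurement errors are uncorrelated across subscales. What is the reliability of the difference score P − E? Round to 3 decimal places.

0.632

Var(P−E) = 1 + 1 − 2·0.09 = 2 − 0.18 = 1.82.
With uncorrelated errors the cross-covariances are all true-score covariance, so they carry over unchanged; only the diagonal terms shrink to ρᵢσᵢ².
True-score variance = [0.63 + 0.70] − 0.18 = 1.33 − 0.18 = 1.15.
Reliability = 1.15 / 1.82 = 0.632.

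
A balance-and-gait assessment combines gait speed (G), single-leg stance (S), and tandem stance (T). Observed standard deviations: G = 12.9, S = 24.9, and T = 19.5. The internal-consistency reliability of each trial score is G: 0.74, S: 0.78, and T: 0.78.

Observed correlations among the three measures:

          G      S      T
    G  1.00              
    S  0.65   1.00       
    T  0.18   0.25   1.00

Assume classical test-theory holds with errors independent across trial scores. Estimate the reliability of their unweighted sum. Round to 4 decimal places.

Var(G+S+T) = 12.9² + 24.9² + 19.5² + 2·[12.9·24.9·0.65 + 12.9·19.5·0.18 + 24.9·19.5·0.25] = 1166.67 + 750.906 = 1917.58.
Because errors are independent across components, Cov(Tᵢ,Tⱼ) = Cov(Xᵢ,Xⱼ); the off-diagonal part of the true-score variance is the same as above.
True-score variance = [12.9²·0.74 + 24.9²·0.78 + 19.5²·0.78] + 750.906 = 903.346 + 750.906 = 1654.25.
Reliability = 1654.25 / 1917.58 = 0.8627.

0.8627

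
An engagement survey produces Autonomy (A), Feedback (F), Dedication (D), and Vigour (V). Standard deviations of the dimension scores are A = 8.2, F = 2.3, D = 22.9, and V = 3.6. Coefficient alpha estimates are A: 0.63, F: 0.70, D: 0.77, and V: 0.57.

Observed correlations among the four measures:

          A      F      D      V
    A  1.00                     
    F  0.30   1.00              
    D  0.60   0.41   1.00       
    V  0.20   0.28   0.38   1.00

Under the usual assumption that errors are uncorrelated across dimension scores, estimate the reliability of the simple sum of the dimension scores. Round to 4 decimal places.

0.8424

Var(A+F+D+V) = 8.2² + 2.3² + 22.9² + 3.6² + 2·[8.2·2.3·0.30 + 8.2·22.9·0.60 + 8.2·3.6·0.20 + 2.3·22.9·0.41 + 2.3·3.6·0.28 + 22.9·3.6·0.38] = 609.9 + 358.941 = 968.841.
Because errors are independent across components, Cov(Tᵢ,Tⱼ) = Cov(Xᵢ,Xⱼ); the off-diagonal part of the true-score variance is the same as above.
True-score variance = [8.2²·0.63 + 2.3²·0.70 + 22.9²·0.77 + 3.6²·0.57] + 358.941 = 457.247 + 358.941 = 816.188.
Reliability = 816.188 / 968.841 = 0.8424.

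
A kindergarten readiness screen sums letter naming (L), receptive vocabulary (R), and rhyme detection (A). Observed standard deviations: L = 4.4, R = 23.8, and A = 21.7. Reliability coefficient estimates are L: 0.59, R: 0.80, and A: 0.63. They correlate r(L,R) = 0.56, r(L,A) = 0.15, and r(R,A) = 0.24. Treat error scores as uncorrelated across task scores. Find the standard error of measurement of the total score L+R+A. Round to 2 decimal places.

Var(total) = 1056.69 + 393.831 = 1450.52.
True-score variance = 761.235 + 393.831 = 1155.07, so reliability = 0.7963.
Error variance = 1450.52 − 1155.07 = 295.455; SEM = √295.455 = 17.19.

17.19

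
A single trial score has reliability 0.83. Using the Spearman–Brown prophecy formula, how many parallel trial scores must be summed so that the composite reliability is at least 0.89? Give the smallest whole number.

k ≥ ρ*(1−ρ₁)/(ρ₁(1−ρ*)) = 0.89·0.17 / (0.83·0.11) = 1.657.
Smallest integer k = 2.

2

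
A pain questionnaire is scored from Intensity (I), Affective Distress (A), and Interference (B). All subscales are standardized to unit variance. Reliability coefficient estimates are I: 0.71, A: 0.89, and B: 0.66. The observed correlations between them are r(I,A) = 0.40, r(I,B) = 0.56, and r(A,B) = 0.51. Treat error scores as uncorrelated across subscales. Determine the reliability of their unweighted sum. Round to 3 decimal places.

0.875

Var(I+A+B) = 3 + 2·[0.40 + 0.56 + 0.51] = 3 + 2.94 = 5.94.
With uncorrelated errors the cross-covariances are all true-score covariance, so they carry over unchanged; only the diagonal terms shrink to ρᵢσᵢ².
True-score variance = [0.71 + 0.89 + 0.66] + 2.94 = 2.26 + 2.94 = 5.2.
Reliability = 5.2 / 5.94 = 0.875.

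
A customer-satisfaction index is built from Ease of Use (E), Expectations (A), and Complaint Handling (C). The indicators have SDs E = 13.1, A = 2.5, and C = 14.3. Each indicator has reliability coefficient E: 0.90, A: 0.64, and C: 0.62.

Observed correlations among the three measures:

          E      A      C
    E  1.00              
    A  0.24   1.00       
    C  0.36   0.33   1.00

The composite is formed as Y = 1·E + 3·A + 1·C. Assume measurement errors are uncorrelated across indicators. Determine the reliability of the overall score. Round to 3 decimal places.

Var(Y) = 13.1² + 3²·2.5² + 14.3² + 2·[3·13.1·2.5·0.24 + 13.1·14.3·0.36 + 3·2.5·14.3·0.33] = 432.35 + 252.823 = 685.173.
Because errors are independent across components, Cov(Tᵢ,Tⱼ) = Cov(Xᵢ,Xⱼ); the off-diagonal part of the true-score variance is the same as above.
True-score variance = [13.1²·0.90 + 3²·2.5²·0.64 + 14.3²·0.62] + 252.823 = 317.233 + 252.823 = 570.055.
Reliability = 570.055 / 685.173 = 0.832.

0.832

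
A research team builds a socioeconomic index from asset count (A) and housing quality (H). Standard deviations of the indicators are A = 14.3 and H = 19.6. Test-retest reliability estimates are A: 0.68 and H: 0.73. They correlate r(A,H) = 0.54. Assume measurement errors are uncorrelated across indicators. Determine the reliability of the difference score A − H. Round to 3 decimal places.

0.408

Var(A−H) = 14.3² + 19.6² − 2·14.3·19.6·0.54 = 588.65 − 302.702 = 285.948.
Under uncorrelated errors the observed covariances equal the true-score covariances, so only the own-variance terms attenuate.
True-score variance = [14.3²·0.68 + 19.6²·0.73] − 302.702 = 419.49 − 302.702 = 116.788.
Reliability = 116.788 / 285.948 = 0.408.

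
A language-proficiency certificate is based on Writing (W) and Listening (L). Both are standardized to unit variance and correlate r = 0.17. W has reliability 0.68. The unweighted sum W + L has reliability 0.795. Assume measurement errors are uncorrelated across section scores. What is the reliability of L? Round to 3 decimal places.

Var(W+L) = 2 + 2·0.17 = 2.340.
True-score variance = ρ_W + ρ_L + 2·0.17, so 0.795 = (0.68 + ρ_L + 0.34) / 2.340.
ρ_L = 0.795·2.340 − 0.68 − 0.34 = 0.840.

0.840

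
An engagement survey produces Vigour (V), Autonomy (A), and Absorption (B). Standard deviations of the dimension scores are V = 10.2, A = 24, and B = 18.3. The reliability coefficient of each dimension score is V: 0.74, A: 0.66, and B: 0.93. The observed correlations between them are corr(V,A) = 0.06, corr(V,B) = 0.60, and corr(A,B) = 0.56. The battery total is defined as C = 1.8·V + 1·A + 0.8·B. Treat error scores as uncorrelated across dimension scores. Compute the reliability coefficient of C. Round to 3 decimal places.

0.843

Var(C) = 1.8²·10.2² + 24² + 0.8²·18.3² + 2·[1.8·10.2·24·0.06 + 1.44·10.2·18.3·0.60 + 0.8·24·18.3·0.56] = 1127.42 + 768.948 = 1896.37.
Under uncorrelated errors the observed covariances equal the true-score covariances, so only the own-variance terms attenuate.
True-score variance = [1.8²·10.2²·0.74 + 24²·0.66 + 0.8²·18.3²·0.93] + 768.948 = 828.933 + 768.948 = 1597.88.
Reliability = 1597.88 / 1896.37 = 0.843.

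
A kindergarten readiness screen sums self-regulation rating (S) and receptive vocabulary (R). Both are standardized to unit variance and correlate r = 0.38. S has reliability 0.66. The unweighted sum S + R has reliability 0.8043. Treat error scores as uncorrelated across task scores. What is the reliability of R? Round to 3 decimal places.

Var(S+R) = 2 + 2·0.38 = 2.760.
True-score variance = ρ_S + ρ_R + 2·0.38, so 0.8043 = (0.66 + ρ_R + 0.76) / 2.760.
ρ_R = 0.8043·2.760 − 0.66 − 0.76 = 0.800.

0.800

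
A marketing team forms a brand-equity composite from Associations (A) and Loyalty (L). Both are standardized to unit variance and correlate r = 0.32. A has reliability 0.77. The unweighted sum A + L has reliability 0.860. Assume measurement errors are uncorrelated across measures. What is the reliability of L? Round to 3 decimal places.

Var(A+L) = 2 + 2·0.32 = 2.640.
True-score variance = ρ_A + ρ_L + 2·0.32, so 0.860 = (0.77 + ρ_L + 0.64) / 2.640.
ρ_L = 0.860·2.640 − 0.77 − 0.64 = 0.860.

0.860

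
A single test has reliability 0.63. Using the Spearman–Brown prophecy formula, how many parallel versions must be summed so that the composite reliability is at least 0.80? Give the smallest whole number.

k ≥ ρ*(1−ρ₁)/(ρ₁(1−ρ*)) = 0.80·0.37 / (0.63·0.20) = 2.349.
Smallest integer k = 3.

3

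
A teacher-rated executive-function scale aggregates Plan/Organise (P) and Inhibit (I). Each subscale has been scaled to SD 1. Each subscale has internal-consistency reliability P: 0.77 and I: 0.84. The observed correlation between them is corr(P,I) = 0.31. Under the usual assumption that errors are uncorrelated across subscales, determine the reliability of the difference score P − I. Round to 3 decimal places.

0.717

Var(P−I) = 1 + 1 − 2·0.31 = 2 − 0.62 = 1.38.
Because errors are independent across components, Cov(Tᵢ,Tⱼ) = Cov(Xᵢ,Xⱼ); the off-diagonal part of the true-score variance is the same as above.
True-score variance = [0.77 + 0.84] − 0.62 = 1.61 − 0.62 = 0.99.
Reliability = 0.99 / 1.38 = 0.717.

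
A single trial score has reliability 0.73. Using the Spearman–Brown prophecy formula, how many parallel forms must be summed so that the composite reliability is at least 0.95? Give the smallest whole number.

8

k ≥ ρ*(1−ρ₁)/(ρ₁(1−ρ*)) = 0.95·0.27 / (0.73·0.05) = 7.027.
Smallest integer k = 8.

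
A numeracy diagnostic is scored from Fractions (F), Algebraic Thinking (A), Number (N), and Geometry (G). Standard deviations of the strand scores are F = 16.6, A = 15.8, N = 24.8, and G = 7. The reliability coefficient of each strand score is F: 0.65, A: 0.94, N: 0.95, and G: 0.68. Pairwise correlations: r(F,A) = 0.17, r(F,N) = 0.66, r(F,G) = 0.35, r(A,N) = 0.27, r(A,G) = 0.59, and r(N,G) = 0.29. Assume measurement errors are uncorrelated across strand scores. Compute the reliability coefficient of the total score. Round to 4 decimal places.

Var(F+A+N+G) = 16.6² + 15.8² + 24.8² + 7² + 2·[16.6·15.8·0.17 + 16.6·24.8·0.66 + 16.6·7·0.35 + 15.8·24.8·0.27 + 15.8·7·0.59 + 24.8·7·0.29] = 1189.24 + 1156.72 = 2345.96.
Because errors are independent across components, Cov(Tᵢ,Tⱼ) = Cov(Xᵢ,Xⱼ); the off-diagonal part of the true-score variance is the same as above.
True-score variance = [16.6²·0.65 + 15.8²·0.94 + 24.8²·0.95 + 7²·0.68] + 1156.72 = 1031.38 + 1156.72 = 2188.11.
Reliability = 2188.11 / 2345.96 = 0.9327.

0.9327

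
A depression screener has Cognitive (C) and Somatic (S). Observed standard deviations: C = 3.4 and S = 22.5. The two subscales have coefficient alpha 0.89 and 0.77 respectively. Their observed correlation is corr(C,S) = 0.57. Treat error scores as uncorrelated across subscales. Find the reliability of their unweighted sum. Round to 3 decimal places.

0.805

Var(C+S) = 3.4² + 22.5² + 2·[3.4·22.5·0.57] = 517.81 + 87.21 = 605.02.
Because errors are independent across components, Cov(Tᵢ,Tⱼ) = Cov(Xᵢ,Xⱼ); the off-diagonal part of the true-score variance is the same as above.
True-score variance = [3.4²·0.89 + 22.5²·0.77] + 87.21 = 400.101 + 87.21 = 487.311.
Reliability = 487.311 / 605.02 = 0.805.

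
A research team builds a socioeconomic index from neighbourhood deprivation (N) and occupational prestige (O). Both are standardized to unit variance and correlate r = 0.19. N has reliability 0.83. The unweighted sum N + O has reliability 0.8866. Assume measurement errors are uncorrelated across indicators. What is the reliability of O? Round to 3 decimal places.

Var(N+O) = 2 + 2·0.19 = 2.380.
True-score variance = ρ_N + ρ_O + 2·0.19, so 0.8866 = (0.83 + ρ_O + 0.38) / 2.380.
ρ_O = 0.8866·2.380 − 0.83 − 0.38 = 0.900.

0.900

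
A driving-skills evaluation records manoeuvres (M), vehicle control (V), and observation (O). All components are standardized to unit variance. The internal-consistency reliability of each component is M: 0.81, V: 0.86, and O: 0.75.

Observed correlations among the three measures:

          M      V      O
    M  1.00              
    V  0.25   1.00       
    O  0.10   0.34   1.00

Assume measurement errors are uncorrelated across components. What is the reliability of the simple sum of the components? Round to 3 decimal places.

0.868

Var(M+V+O) = 3 + 2·[0.25 + 0.10 + 0.34] = 3 + 1.38 = 4.38.
With uncorrelated errors the cross-covariances are all true-score covariance, so they carry over unchanged; only the diagonal terms shrink to ρᵢσᵢ².
True-score variance = [0.81 + 0.86 + 0.75] + 1.38 = 2.42 + 1.38 = 3.8.
Reliability = 3.8 / 4.38 = 0.868.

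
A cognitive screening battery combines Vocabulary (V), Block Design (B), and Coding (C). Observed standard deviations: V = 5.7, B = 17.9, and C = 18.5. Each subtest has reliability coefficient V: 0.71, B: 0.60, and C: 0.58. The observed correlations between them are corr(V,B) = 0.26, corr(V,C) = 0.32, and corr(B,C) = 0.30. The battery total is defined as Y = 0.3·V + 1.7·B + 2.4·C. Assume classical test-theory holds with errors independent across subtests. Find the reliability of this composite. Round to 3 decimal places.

0.683

Var(Y) = 0.3²·5.7² + 1.7²·17.9² + 2.4²·18.5² + 2·[0.51·5.7·17.9·0.26 + 0.72·5.7·18.5·0.32 + 4.08·17.9·18.5·0.30] = 2900.27 + 886.305 = 3786.57.
Because errors are independent across components, Cov(Tᵢ,Tⱼ) = Cov(Xᵢ,Xⱼ); the off-diagonal part of the true-score variance is the same as above.
True-score variance = [0.3²·5.7²·0.71 + 1.7²·17.9²·0.60 + 2.4²·18.5²·0.58] + 886.305 = 1701.06 + 886.305 = 2587.36.
Reliability = 2587.36 / 3786.57 = 0.683.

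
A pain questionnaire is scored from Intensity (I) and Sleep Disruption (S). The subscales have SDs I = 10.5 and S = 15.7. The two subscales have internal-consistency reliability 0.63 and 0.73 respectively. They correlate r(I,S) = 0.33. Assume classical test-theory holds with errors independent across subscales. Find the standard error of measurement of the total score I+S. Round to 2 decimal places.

Var(total) = 356.74 + 108.801 = 465.541.
True-score variance = 249.395 + 108.801 = 358.196, so reliability = 0.7694.
Error variance = 465.541 − 358.196 = 107.345; SEM = √107.345 = 10.36.

10.36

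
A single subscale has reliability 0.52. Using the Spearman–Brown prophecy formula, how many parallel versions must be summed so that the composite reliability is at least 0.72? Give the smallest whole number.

3

k ≥ ρ*(1−ρ₁)/(ρ₁(1−ρ*)) = 0.72·0.48 / (0.52·0.28) = 2.374.
Smallest integer k = 3.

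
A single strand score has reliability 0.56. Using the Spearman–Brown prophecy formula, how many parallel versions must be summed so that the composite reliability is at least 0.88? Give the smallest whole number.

6

k ≥ ρ*(1−ρ₁)/(ρ₁(1−ρ*)) = 0.88·0.44 / (0.56·0.12) = 5.762.
Smallest integer k = 6.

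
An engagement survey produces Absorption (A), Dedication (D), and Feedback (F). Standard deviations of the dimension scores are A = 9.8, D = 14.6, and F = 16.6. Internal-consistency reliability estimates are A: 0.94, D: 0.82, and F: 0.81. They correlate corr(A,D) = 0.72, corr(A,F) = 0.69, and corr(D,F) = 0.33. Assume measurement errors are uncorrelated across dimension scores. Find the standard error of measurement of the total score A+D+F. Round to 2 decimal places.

Var(total) = 584.76 + 590.491 = 1175.25.
True-score variance = 488.272 + 590.491 = 1078.76, so reliability = 0.9179.
Error variance = 1175.25 − 1078.76 = 96.4876; SEM = √96.4876 = 9.82.

9.82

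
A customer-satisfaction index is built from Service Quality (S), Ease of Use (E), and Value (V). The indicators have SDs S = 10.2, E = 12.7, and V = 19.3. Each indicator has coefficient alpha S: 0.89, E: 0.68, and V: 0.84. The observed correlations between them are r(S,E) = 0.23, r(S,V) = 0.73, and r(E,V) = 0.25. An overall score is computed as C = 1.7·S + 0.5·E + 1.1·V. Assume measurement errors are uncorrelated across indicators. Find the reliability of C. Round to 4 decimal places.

0.9184

Var(C) = 1.7²·10.2² + 0.5²·12.7² + 1.1²·19.3² + 2·[0.85·10.2·12.7·0.23 + 1.87·10.2·19.3·0.73 + 0.55·12.7·19.3·0.25] = 791.711 + 655.523 = 1447.23.
With uncorrelated errors the cross-covariances are all true-score covariance, so they carry over unchanged; only the diagonal terms shrink to ρᵢσᵢ².
True-score variance = [1.7²·10.2²·0.89 + 0.5²·12.7²·0.68 + 1.1²·19.3²·0.84] + 655.523 = 673.619 + 655.523 = 1329.14.
Reliability = 1329.14 / 1447.23 = 0.9184.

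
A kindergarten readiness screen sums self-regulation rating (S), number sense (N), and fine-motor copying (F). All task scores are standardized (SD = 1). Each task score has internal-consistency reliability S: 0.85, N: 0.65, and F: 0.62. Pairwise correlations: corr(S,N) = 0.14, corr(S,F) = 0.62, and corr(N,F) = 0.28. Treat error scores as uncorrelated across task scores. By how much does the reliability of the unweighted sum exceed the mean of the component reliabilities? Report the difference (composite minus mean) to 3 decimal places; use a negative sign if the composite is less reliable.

0.120

Var(sum) = 3 + 2.08 = 5.08; true-score variance = 2.12 + 2.08 = 4.2; composite reliability = 0.8268.
Mean component reliability = 0.7067.
Difference = 0.8268 − 0.7067 = 0.120.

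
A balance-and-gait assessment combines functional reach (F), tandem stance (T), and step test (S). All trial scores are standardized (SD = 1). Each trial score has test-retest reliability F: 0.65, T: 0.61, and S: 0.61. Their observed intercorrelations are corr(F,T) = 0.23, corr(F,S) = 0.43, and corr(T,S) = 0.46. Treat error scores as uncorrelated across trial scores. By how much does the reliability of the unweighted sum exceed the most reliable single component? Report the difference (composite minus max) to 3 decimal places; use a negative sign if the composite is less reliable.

0.134

Var(sum) = 3 + 2.24 = 5.24; true-score variance = 1.87 + 2.24 = 4.11; composite reliability = 0.7844.
Max component reliability = 0.6500.
Difference = 0.7844 − 0.6500 = 0.134.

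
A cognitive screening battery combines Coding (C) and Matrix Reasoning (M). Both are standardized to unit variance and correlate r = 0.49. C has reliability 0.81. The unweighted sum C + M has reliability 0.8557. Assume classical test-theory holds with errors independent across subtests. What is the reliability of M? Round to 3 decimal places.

Var(C+M) = 2 + 2·0.49 = 2.980.
True-score variance = ρ_C + ρ_M + 2·0.49, so 0.8557 = (0.81 + ρ_M + 0.98) / 2.980.
ρ_M = 0.8557·2.980 − 0.81 − 0.98 = 0.760.

0.760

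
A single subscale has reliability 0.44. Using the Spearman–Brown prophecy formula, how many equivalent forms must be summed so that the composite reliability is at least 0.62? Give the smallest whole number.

k ≥ ρ*(1−ρ₁)/(ρ₁(1−ρ*)) = 0.62·0.56 / (0.44·0.38) = 2.077.
Smallest integer k = 3.

3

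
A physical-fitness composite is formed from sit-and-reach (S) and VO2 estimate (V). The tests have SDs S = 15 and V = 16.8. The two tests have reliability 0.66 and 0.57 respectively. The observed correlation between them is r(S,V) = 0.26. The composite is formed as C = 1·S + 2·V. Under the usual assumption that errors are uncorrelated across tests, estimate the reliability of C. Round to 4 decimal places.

0.6523

Var(C) = 15² + 2²·16.8² + 2·[2·15·16.8·0.26] = 1353.96 + 262.08 = 1616.04.
Because errors are independent across components, Cov(Tᵢ,Tⱼ) = Cov(Xᵢ,Xⱼ); the off-diagonal part of the true-score variance is the same as above.
True-score variance = [15²·0.66 + 2²·16.8²·0.57] + 262.08 = 792.007 + 262.08 = 1054.09.
Reliability = 1054.09 / 1616.04 = 0.6523.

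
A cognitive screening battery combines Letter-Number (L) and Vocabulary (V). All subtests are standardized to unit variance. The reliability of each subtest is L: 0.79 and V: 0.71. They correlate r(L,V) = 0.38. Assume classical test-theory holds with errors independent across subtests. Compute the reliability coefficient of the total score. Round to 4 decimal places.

Var(L+V) = 2 + 2·[0.38] = 2 + 0.76 = 2.76.
Because errors are independent across components, Cov(Tᵢ,Tⱼ) = Cov(Xᵢ,Xⱼ); the off-diagonal part of the true-score variance is the same as above.
True-score variance = [0.79 + 0.71] + 0.76 = 1.5 + 0.76 = 2.26.
Reliability = 2.26 / 2.76 = 0.8188.

0.8188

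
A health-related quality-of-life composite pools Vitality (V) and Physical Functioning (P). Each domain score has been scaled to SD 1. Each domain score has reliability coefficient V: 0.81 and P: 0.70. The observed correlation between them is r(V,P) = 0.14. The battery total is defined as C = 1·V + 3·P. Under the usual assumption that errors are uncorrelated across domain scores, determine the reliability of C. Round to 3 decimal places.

Var(C) = 1 + 3² + 2·[3·0.14] = 10 + 0.84 = 10.84.
With uncorrelated errors the cross-covariances are all true-score covariance, so they carry over unchanged; only the diagonal terms shrink to ρᵢσᵢ².
True-score variance = [0.81 + 3²·0.70] + 0.84 = 7.11 + 0.84 = 7.95.
Reliability = 7.95 / 10.84 = 0.733.

0.733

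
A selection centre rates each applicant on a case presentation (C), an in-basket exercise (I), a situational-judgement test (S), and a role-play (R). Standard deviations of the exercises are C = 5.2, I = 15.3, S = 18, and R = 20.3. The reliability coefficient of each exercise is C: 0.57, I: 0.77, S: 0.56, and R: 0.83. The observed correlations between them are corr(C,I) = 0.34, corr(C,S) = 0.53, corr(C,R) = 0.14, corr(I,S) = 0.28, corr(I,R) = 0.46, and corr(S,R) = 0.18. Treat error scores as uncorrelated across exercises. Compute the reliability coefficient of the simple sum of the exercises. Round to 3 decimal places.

0.841

Var(C+I+S+R) = 5.2² + 15.3² + 18² + 20.3² + 2·[5.2·15.3·0.34 + 5.2·18·0.53 + 5.2·20.3·0.14 + 15.3·18·0.28 + 15.3·20.3·0.46 + 18·20.3·0.18] = 997.22 + 754.384 = 1751.6.
Because errors are independent across components, Cov(Tᵢ,Tⱼ) = Cov(Xᵢ,Xⱼ); the off-diagonal part of the true-score variance is the same as above.
True-score variance = [5.2²·0.57 + 15.3²·0.77 + 18²·0.56 + 20.3²·0.83] + 754.384 = 719.137 + 754.384 = 1473.52.
Reliability = 1473.52 / 1751.6 = 0.841.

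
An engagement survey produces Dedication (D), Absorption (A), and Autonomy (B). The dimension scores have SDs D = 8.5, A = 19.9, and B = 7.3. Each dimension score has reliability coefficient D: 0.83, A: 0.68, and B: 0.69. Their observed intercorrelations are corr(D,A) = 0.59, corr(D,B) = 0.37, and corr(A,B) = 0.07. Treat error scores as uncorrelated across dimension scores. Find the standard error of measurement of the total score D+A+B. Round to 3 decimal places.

12.471

Var(total) = 521.55 + 265.852 = 787.402.
True-score variance = 366.024 + 265.852 = 631.876, so reliability = 0.8025.
Error variance = 787.402 − 631.876 = 155.526; SEM = √155.526 = 12.471.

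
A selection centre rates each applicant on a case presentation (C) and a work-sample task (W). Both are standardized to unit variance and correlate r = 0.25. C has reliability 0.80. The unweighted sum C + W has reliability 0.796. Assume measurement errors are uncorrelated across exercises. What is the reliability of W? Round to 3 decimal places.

0.690

Var(C+W) = 2 + 2·0.25 = 2.500.
True-score variance = ρ_C + ρ_W + 2·0.25, so 0.796 = (0.80 + ρ_W + 0.50) / 2.500.
ρ_W = 0.796·2.500 − 0.80 − 0.50 = 0.690.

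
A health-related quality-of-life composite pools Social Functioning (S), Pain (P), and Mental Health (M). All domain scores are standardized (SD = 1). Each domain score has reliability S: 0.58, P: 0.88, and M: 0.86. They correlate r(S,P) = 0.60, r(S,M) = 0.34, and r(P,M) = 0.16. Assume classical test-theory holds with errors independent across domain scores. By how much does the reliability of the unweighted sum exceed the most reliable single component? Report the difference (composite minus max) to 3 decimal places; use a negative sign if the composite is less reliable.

Var(sum) = 3 + 2.2 = 5.2; true-score variance = 2.32 + 2.2 = 4.52; composite reliability = 0.8692.
Max component reliability = 0.8800.
Difference = 0.8692 − 0.8800 = -0.011.

-0.011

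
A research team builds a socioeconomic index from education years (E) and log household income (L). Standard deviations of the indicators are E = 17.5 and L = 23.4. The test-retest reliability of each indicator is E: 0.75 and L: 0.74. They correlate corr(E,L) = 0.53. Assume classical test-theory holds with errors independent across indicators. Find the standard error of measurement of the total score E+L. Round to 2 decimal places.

14.80

Var(total) = 853.81 + 434.07 = 1287.88.
True-score variance = 634.882 + 434.07 = 1068.95, so reliability = 0.8300.
Error variance = 1287.88 − 1068.95 = 218.928; SEM = √218.928 = 14.80.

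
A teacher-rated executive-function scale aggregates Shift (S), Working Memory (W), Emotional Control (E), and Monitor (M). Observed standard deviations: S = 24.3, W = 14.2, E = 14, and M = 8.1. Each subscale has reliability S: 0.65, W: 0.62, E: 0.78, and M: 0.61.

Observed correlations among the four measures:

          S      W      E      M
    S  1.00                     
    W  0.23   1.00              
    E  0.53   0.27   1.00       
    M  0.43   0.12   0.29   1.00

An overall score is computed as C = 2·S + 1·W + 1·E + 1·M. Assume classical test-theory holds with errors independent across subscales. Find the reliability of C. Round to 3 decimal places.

Var(C) = 2²·24.3² + 14.2² + 14² + 8.1² + 2·[2·24.3·14.2·0.23 + 2·24.3·14·0.53 + 2·24.3·8.1·0.43 + 14.2·14·0.27 + 14.2·8.1·0.12 + 14·8.1·0.29] = 2825.21 + 1577.96 = 4403.17.
Because errors are independent across components, Cov(Tᵢ,Tⱼ) = Cov(Xᵢ,Xⱼ); the off-diagonal part of the true-score variance is the same as above.
True-score variance = [2²·24.3²·0.65 + 14.2²·0.62 + 14²·0.78 + 8.1²·0.61] + 1577.96 = 1853.19 + 1577.96 = 3431.15.
Reliability = 3431.15 / 4403.17 = 0.779.

0.779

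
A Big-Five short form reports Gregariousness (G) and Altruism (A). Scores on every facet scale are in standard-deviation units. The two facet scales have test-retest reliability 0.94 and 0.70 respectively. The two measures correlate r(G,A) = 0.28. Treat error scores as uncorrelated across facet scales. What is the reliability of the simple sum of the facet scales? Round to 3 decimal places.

0.859

Var(G+A) = 2 + 2·[0.28] = 2 + 0.56 = 2.56.
Because errors are independent across components, Cov(Tᵢ,Tⱼ) = Cov(Xᵢ,Xⱼ); the off-diagonal part of the true-score variance is the same as above.
True-score variance = [0.94 + 0.70] + 0.56 = 1.64 + 0.56 = 2.2.
Reliability = 2.2 / 2.56 = 0.859.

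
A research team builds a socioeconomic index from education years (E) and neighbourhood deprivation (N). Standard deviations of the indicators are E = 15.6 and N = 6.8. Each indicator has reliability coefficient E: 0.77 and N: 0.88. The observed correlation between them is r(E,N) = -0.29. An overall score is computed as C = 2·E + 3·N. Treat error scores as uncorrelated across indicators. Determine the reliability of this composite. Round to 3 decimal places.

Var(C) = 2²·15.6² + 3²·6.8² + 2·[6·15.6·6.8·(-0.29)] = 1389.6 − 369.158 = 1020.44.
With uncorrelated errors the cross-covariances are all true-score covariance, so they carry over unchanged; only the diagonal terms shrink to ρᵢσᵢ².
True-score variance = [2²·15.6²·0.77 + 3²·6.8²·0.88] − 369.158 = 1115.77 − 369.158 = 746.611.
Reliability = 746.611 / 1020.44 = 0.732.

0.732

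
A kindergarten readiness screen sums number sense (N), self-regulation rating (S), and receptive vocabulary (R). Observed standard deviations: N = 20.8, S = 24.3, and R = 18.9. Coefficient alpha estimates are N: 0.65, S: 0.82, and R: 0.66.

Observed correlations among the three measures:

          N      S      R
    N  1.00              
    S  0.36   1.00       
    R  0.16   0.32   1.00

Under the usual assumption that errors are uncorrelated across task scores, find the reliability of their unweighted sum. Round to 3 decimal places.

0.825

Var(N+S+R) = 20.8² + 24.3² + 18.9² + 2·[20.8·24.3·0.36 + 20.8·18.9·0.16 + 24.3·18.9·0.32] = 1380.34 + 783.648 = 2163.99.
Because errors are independent across components, Cov(Tᵢ,Tⱼ) = Cov(Xᵢ,Xⱼ); the off-diagonal part of the true-score variance is the same as above.
True-score variance = [20.8²·0.65 + 24.3²·0.82 + 18.9²·0.66] + 783.648 = 1001.18 + 783.648 = 1784.82.
Reliability = 1784.82 / 2163.99 = 0.825.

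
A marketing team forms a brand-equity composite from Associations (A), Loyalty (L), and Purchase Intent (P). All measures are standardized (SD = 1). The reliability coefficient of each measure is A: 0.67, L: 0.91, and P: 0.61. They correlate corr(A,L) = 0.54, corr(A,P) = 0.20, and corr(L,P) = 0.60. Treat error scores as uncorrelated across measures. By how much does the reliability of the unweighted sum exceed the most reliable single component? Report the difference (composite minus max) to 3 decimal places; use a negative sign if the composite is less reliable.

-0.053

Var(sum) = 3 + 2.68 = 5.68; true-score variance = 2.19 + 2.68 = 4.87; composite reliability = 0.8574.
Max component reliability = 0.9100.
Difference = 0.8574 − 0.9100 = -0.053.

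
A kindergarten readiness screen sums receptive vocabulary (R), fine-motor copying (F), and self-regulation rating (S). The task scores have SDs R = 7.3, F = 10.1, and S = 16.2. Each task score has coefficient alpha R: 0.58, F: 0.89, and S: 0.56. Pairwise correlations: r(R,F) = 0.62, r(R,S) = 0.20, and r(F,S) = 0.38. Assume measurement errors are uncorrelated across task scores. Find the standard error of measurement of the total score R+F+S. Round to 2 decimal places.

Var(total) = 417.74 + 263.08 = 680.82.
True-score variance = 268.663 + 263.08 = 531.744, so reliability = 0.7810.
Error variance = 680.82 − 531.744 = 149.077; SEM = √149.077 = 12.21.

12.21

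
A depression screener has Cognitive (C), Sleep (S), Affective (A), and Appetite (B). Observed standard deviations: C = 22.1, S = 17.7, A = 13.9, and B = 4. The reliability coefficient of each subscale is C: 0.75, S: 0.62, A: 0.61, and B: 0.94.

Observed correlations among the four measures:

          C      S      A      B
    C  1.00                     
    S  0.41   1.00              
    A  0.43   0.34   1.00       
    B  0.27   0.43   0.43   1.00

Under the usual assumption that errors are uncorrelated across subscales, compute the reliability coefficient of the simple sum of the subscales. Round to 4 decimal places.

0.8346

Var(C+S+A+B) = 22.1² + 17.7² + 13.9² + 4² + 2·[22.1·17.7·0.41 + 22.1·13.9·0.43 + 22.1·4·0.27 + 17.7·13.9·0.34 + 17.7·4·0.43 + 13.9·4·0.43] = 1010.91 + 908.683 = 1919.59.
Under uncorrelated errors the observed covariances equal the true-score covariances, so only the own-variance terms attenuate.
True-score variance = [22.1²·0.75 + 17.7²·0.62 + 13.9²·0.61 + 4²·0.94] + 908.683 = 693.445 + 908.683 = 1602.13.
Reliability = 1602.13 / 1919.59 = 0.8346.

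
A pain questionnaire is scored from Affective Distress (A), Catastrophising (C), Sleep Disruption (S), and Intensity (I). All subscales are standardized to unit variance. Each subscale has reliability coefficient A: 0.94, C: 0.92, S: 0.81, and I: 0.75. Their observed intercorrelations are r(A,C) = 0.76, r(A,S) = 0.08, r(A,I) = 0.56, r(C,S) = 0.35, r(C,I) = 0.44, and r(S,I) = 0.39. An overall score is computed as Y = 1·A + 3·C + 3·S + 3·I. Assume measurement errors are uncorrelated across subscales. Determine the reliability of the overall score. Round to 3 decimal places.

Var(Y) = 1 + 3² + 3² + 3² + 2·[3·0.76 + 3·0.08 + 3·0.56 + 9·0.35 + 9·0.44 + 9·0.39] = 28 + 29.64 = 57.64.
With uncorrelated errors the cross-covariances are all true-score covariance, so they carry over unchanged; only the diagonal terms shrink to ρᵢσᵢ².
True-score variance = [0.94 + 3²·0.92 + 3²·0.81 + 3²·0.75] + 29.64 = 23.26 + 29.64 = 52.9.
Reliability = 52.9 / 57.64 = 0.918.

0.918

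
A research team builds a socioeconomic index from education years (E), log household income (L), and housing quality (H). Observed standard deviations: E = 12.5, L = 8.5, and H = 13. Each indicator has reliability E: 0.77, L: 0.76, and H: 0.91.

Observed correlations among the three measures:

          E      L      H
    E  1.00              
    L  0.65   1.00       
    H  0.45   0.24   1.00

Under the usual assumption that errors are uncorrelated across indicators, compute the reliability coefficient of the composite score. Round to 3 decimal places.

0.907

Var(E+L+H) = 12.5² + 8.5² + 13² + 2·[12.5·8.5·0.65 + 12.5·13·0.45 + 8.5·13·0.24] = 397.5 + 337.415 = 734.915.
Under uncorrelated errors the observed covariances equal the true-score covariances, so only the own-variance terms attenuate.
True-score variance = [12.5²·0.77 + 8.5²·0.76 + 13²·0.91] + 337.415 = 329.012 + 337.415 = 666.428.
Reliability = 666.428 / 734.915 = 0.907.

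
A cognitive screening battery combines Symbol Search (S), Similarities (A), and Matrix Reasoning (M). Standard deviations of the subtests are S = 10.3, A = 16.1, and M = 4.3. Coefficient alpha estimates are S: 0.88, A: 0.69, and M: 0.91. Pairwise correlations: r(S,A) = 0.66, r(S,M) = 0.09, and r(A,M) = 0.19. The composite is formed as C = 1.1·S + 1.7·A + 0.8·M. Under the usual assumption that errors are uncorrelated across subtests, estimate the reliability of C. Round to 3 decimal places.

Var(C) = 1.1²·10.3² + 1.7²·16.1² + 0.8²·4.3² + 2·[1.87·10.3·16.1·0.66 + 0.88·10.3·4.3·0.09 + 1.36·16.1·4.3·0.19] = 889.319 + 452.128 = 1341.45.
With uncorrelated errors the cross-covariances are all true-score covariance, so they carry over unchanged; only the diagonal terms shrink to ρᵢσᵢ².
True-score variance = [1.1²·10.3²·0.88 + 1.7²·16.1²·0.69 + 0.8²·4.3²·0.91] + 452.128 = 640.624 + 452.128 = 1092.75.
Reliability = 1092.75 / 1341.45 = 0.815.

0.815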